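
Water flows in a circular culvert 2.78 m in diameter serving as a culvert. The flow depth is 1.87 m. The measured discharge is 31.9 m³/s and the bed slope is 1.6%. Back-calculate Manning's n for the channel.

For a circular section of diameter D = 2.78 m at depth y = 1.87 m, the central angle is θ = 2 arccos(1 − 2y/D) = 3.847 rad. Then A = (D²/8)(θ − sin θ) = 4.342 m² and P = Dθ/2 = 5.347 m.
Hydraulic radius R = A/P = 4.342/5.347 = 0.8121 m.
Rearranging Manning's equation: n = (1/Q) A R^(2/3) S^(1/2) = (1/31.9) × 4.342 × 0.8121^(2/3) × √0.016 = 0.015.

n = 0.015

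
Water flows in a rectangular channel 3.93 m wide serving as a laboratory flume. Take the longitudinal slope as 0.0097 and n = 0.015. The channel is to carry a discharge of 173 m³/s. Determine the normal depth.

Manning's equation rearranged: A R^(2/3) = nQ / (1·√S) = 0.015 × 173 / (√0.0097) = 26.35.
At y = 4.11 m: A R^(2/3) = 19.53 — short.
At y = 6.38 m: A R^(2/3) = 32.89 — over.
At y = 5.28 m: A R^(2/3) = 26.36 — ≈ 26.35.

y_n = 5.28 m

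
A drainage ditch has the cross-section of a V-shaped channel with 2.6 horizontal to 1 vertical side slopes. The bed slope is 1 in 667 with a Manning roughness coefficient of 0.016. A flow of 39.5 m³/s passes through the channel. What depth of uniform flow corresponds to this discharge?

Manning's equation rearranged: A R^(2/3) = nQ / (1·√S) = 0.016 × 39.5 / (√0.001499) = 16.32.
Trying y = 2.7 m: A R^(2/3) = 22.11 — over.
Trying y = 1.81 m: A R^(2/3) = 7.611 — short.
Trying y = 2.41 m: A R^(2/3) = 16.33 — ≈ 16.32.

y_n = 2.41 m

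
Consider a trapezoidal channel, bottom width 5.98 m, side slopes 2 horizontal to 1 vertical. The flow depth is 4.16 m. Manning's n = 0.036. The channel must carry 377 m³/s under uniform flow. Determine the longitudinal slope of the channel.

With bottom width b = 5.98 m and side slope z = 2: A = (b + zy)y = (5.98 + 2×4.16)×4.16 = 59.49 m²; P = b + 2y√(1+z²) = 5.98 + 2×4.16×2.236 = 24.58 m.
Hydraulic radius R = A/P = 59.49/24.58 = 2.42 m.
From Manning's equation, S = [nQ / (1 A R^(2/3))]² = [0.036 × 377 / (1 × 59.49 × 2.42^(2/3))]² = 0.016.

S = 0.016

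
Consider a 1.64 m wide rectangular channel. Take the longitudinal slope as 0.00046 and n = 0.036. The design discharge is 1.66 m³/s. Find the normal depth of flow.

Manning's equation rearranged: A R^(2/3) = nQ / (1·√S) = 0.036 × 1.66 / (√0.00046) = 2.786.
Trying y = 2.69 m: A R^(2/3) = 3.237 — high.
Trying y = 2.07 m: A R^(2/3) = 2.381 — low.
Trying y = 2.36 m: A R^(2/3) = 2.779 — matches.

y_n = 2.36 m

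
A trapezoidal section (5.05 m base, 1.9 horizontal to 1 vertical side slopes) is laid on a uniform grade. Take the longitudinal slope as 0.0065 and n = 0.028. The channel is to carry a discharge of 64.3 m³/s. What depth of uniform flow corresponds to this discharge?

Manning's equation rearranged: A R^(2/3) = nQ / (1·√S) = 0.028 × 64.3 / (√0.0065) = 22.33.
Try y = 1.4 m: A R^(2/3) = 10.62 — short.
Try y = 2.33 m: A R^(2/3) = 28.5 — over.
Try y = 2.06 m: A R^(2/3) = 22.32 — matches.

y_n = 2.06 m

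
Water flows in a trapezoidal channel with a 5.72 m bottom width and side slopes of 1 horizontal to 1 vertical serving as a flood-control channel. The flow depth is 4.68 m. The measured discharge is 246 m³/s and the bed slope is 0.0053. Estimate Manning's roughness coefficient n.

n = 0.027

With bottom width b = 5.72 m and side slope z = 1: A = (b + zy)y = (5.72 + 1×4.68)×4.68 = 48.67 m²; P = b + 2y√(1+z²) = 5.72 + 2×4.68×1.414 = 18.96 m.
Hydraulic radius R = A/P = 48.67/18.96 = 2.567 m.
Rearranging Manning's equation: n = (1/Q) A R^(2/3) S^(1/2) = (1/246) × 48.67 × 2.567^(2/3) × √0.0053 = 0.027.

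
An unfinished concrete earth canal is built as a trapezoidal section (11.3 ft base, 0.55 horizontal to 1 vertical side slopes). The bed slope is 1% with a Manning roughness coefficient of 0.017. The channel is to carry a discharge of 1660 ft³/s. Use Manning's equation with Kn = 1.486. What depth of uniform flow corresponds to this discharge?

y_n = 5.78 ft

Manning's equation rearranged: A R^(2/3) = nQ / (1.486·√S) = 0.017 × 1660 / (1.486 × √0.01) = 189.9.
Try y = 6.88 ft: A R^(2/3) = 254.6 — high.
Try y = 5.78 ft: A R^(2/3) = 189.9 — close enough.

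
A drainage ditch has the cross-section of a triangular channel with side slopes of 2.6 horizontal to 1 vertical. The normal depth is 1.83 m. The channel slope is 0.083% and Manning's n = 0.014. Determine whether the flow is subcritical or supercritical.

subcritical

For a triangular section with side slope z = 2.6: A = zy² = 2.6×1.83² = 8.707 m²; P = 2y√(1+z²) = 2×1.83×2.786 = 10.2 m.
Hydraulic radius R = A/P = 8.707/10.2 = 0.854 m.
V = (1/n) R^(2/3) √S = (1/0.014) × 0.854^(2/3) × √0.00083 = 1.852 m/s. Hydraulic depth D_h = A/T = 8.707/9.516 = 0.915 m.
Froude number Fr = V/√(g·D_h) = 1.852/√(9.81×0.915) = 0.618, which is less than 1, so the flow is subcritical.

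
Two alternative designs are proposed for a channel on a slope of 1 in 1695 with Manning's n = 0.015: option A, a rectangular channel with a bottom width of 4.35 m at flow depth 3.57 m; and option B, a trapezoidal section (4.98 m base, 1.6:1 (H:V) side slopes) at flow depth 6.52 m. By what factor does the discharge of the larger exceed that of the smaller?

Channel A: Flow area A = b·y = 4.35 × 3.57 = 15.53 m². Wetted perimeter P = b + 2y = 4.35 + 2×3.57 = 11.49 m. Hydraulic radius R = A/P = 15.53/11.49 = 1.352 m. Q_A = (1/0.015)·15.53·1.352^(2/3)·√0.00059 = 30.74 m³/s.
Channel B: With bottom width b = 4.98 m and side slope z = 1.6: A = (b + zy)y = (4.98 + 1.6×6.52)×6.52 = 100.5 m²; P = b + 2y√(1+z²) = 4.98 + 2×6.52×1.887 = 29.58 m. Hydraulic radius R = A/P = 100.5/29.58 = 3.397 m. Q_B = (1/0.015)·100.5·3.397^(2/3)·√0.00059 = 367.7 m³/s.
The larger discharge is 367.7 m³/s and the smaller is 30.74 m³/s; the ratio is 12.

12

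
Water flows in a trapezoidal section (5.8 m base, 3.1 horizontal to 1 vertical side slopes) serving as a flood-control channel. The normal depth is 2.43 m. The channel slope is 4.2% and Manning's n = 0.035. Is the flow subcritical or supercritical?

supercritical

With bottom width b = 5.8 m and side slope z = 3.1: A = (b + zy)y = (5.8 + 3.1×2.43)×2.43 = 32.4 m²; P = b + 2y√(1+z²) = 5.8 + 2×2.43×3.257 = 21.63 m.
Hydraulic radius R = A/P = 32.4/21.63 = 1.498 m.
V = (1/n) R^(2/3) √S = (1/0.035) × 1.498^(2/3) × √0.042 = 7.665 m/s. Hydraulic depth D_h = A/T = 32.4/20.87 = 1.553 m.
Froude number Fr = V/√(g·D_h) = 7.665/√(9.81×1.553) = 1.96, which is greater than 1, so the flow is supercritical.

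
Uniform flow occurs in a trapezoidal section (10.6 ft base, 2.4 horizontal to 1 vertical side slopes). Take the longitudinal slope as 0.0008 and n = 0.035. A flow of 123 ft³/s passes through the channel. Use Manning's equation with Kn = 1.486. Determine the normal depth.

y_n = 3.28 ft

Manning's equation rearranged: A R^(2/3) = nQ / (1.486·√S) = 0.035 × 123 / (1.486 × √0.0008) = 102.4.
Trying y = 2.33 ft: A R^(2/3) = 52.91 — low.
Trying y = 3.28 ft: A R^(2/3) = 102.2 — close enough.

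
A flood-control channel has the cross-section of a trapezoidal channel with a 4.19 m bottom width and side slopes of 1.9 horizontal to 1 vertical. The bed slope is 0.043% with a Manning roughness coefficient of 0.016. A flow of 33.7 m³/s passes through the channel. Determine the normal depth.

y_n = 2.36 m

Manning's equation rearranged: A R^(2/3) = nQ / (1·√S) = 0.016 × 33.7 / (√0.00043) = 26.
Trying y = 1.64 m: A R^(2/3) = 12.51 — too small.
Trying y = 2.67 m: A R^(2/3) = 33.55 — too large.
Trying y = 2.36 m: A R^(2/3) = 25.97 — close enough.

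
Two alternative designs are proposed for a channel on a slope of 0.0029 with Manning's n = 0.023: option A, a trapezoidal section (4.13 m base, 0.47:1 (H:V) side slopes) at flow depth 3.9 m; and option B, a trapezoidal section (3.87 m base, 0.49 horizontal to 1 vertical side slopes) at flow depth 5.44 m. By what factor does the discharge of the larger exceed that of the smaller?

1.74

Channel A: With bottom width b = 4.13 m and side slope z = 0.47: A = (b + zy)y = (4.13 + 0.47×3.9)×3.9 = 23.26 m²; P = b + 2y√(1+z²) = 4.13 + 2×3.9×1.105 = 12.75 m. Hydraulic radius R = A/P = 23.26/12.75 = 1.824 m. Q_A = (1/0.023)·23.26·1.824^(2/3)·√0.0029 = 81.29 m³/s.
Channel B: With bottom width b = 3.87 m and side slope z = 0.49: A = (b + zy)y = (3.87 + 0.49×5.44)×5.44 = 35.55 m²; P = b + 2y√(1+z²) = 3.87 + 2×5.44×1.114 = 15.99 m. Hydraulic radius R = A/P = 35.55/15.99 = 2.224 m. Q_B = (1/0.023)·35.55·2.224^(2/3)·√0.0029 = 141.8 m³/s.
The larger discharge is 141.8 m³/s and the smaller is 81.29 m³/s; the ratio is 1.74.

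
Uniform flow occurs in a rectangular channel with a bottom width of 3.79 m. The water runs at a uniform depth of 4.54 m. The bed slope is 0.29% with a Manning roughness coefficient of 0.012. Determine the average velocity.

Flow area A = b·y = 3.79 × 4.54 = 17.21 m². Wetted perimeter P = b + 2y = 3.79 + 2×4.54 = 12.87 m.
Hydraulic radius R = A/P = 17.21/12.87 = 1.337 m.
From Manning's equation, V = (1/n) R^(2/3) S^(1/2) = (1/0.012) × 1.337^(2/3) × 0.0029^(1/2) = 5.45 m/s.

V = 5.45 m/s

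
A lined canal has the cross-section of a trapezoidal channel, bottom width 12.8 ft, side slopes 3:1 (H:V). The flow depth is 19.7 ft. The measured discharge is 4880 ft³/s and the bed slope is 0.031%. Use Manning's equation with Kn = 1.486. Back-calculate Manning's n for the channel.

With bottom width b = 12.8 ft and side slope z = 3: A = (b + zy)y = (12.8 + 3×19.7)×19.7 = 1416 ft²; P = b + 2y√(1+z²) = 12.8 + 2×19.7×3.162 = 137.4 ft.
Hydraulic radius R = A/P = 1416/137.4 = 10.31 ft.
Rearranging Manning's equation: n = (1.486/Q) A R^(2/3) S^(1/2) = (1.486/4880) × 1416 × 10.31^(2/3) × √0.00031 = 0.036.

n = 0.036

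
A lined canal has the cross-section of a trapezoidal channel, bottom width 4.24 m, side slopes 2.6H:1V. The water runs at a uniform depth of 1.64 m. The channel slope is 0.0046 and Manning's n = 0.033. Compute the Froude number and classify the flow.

subcritical

With bottom width b = 4.24 m and side slope z = 2.6: A = (b + zy)y = (4.24 + 2.6×1.64)×1.64 = 13.95 m²; P = b + 2y√(1+z²) = 4.24 + 2×1.64×2.786 = 13.38 m.
Hydraulic radius R = A/P = 13.95/13.38 = 1.043 m.
V = (1/n) R^(2/3) √S = (1/0.033) × 1.043^(2/3) × √0.0046 = 2.113 m/s. Hydraulic depth D_h = A/T = 13.95/12.77 = 1.092 m.
Froude number Fr = V/√(g·D_h) = 2.113/√(9.81×1.092) = 0.646, which is less than 1, so the flow is subcritical.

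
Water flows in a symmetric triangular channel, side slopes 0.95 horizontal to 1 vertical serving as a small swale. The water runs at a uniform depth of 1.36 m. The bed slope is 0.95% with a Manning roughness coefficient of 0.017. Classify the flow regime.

For a triangular section with side slope z = 0.95: A = zy² = 0.95×1.36² = 1.757 m²; P = 2y√(1+z²) = 2×1.36×1.379 = 3.752 m.
Hydraulic radius R = A/P = 1.757/3.752 = 0.4683 m.
V = (1/n) R^(2/3) √S = (1/0.017) × 0.4683^(2/3) × √0.0095 = 3.458 m/s. Hydraulic depth D_h = A/T = 1.757/2.584 = 0.68 m.
Froude number Fr = V/√(g·D_h) = 3.458/√(9.81×0.68) = 1.34, which is greater than 1, so the flow is supercritical.

supercritical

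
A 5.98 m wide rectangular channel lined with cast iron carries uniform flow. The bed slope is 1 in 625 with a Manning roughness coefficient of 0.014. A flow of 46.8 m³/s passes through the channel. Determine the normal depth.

y_n = 2.3 m

Manning's equation rearranged: A R^(2/3) = nQ / (1·√S) = 0.014 × 46.8 / (√0.0016) = 16.38.
At y = 2.55 m: A R^(2/3) = 18.87 — too large.
At y = 2.3 m: A R^(2/3) = 16.38 — ≈ 16.38.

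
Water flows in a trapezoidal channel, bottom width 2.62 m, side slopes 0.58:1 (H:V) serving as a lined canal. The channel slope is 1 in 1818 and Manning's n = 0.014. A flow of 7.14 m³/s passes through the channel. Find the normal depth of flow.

Manning's equation rearranged: A R^(2/3) = nQ / (1·√S) = 0.014 × 7.14 / (√0.0005501) = 4.262.
At y = 1.13 m: A R^(2/3) = 2.938 — low.
At y = 1.7 m: A R^(2/3) = 5.865 — high.
At y = 1.41 m: A R^(2/3) = 4.262 — matches.

y_n = 1.41 m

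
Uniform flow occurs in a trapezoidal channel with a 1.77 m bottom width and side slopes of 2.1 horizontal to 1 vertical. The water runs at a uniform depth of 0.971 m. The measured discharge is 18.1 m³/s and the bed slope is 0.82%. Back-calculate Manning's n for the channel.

With bottom width b = 1.77 m and side slope z = 2.1: A = (b + zy)y = (1.77 + 2.1×0.971)×0.971 = 3.699 m²; P = b + 2y√(1+z²) = 1.77 + 2×0.971×2.326 = 6.287 m.
Hydraulic radius R = A/P = 3.699/6.287 = 0.5883 m.
Rearranging Manning's equation: n = (1/Q) A R^(2/3) S^(1/2) = (1/18.1) × 3.699 × 0.5883^(2/3) × √0.0082 = 0.013.

n = 0.013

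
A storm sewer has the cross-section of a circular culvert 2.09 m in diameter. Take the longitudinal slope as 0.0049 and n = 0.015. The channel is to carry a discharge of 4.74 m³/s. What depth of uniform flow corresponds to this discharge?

Manning's equation rearranged: A R^(2/3) = nQ / (1·√S) = 0.015 × 4.74 / (√0.0049) = 1.016.
At y = 1.14 m: A R^(2/3) = 1.286 — over.
At y = 0.991 m: A R^(2/3) = 1.016 — matches.

y_n = 0.991 m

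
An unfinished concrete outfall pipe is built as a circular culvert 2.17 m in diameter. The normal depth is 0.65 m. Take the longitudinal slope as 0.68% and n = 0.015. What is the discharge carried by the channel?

Q = 2.64 m³/s

For a circular section of diameter D = 2.17 m at depth y = 0.65 m, the central angle is θ = 2 arccos(1 − 2y/D) = 2.317 rad. Then A = (D²/8)(θ − sin θ) = 0.9312 m² and P = Dθ/2 = 2.513 m.
Hydraulic radius R = A/P = 0.9312/2.513 = 0.3705 m.
Manning's equation: Q = (1/n) A R^(2/3) S^(1/2) = (1/0.015) × 0.9312 × 0.3705^(2/3) × 0.0068^(1/2) = 2.64 m³/s.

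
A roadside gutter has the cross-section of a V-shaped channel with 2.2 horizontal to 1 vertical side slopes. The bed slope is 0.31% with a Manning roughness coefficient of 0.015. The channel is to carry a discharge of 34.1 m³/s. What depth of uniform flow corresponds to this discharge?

Manning's equation rearranged: A R^(2/3) = nQ / (1·√S) = 0.015 × 34.1 / (√0.0031) = 9.187.
Trying y = 2.53 m: A R^(2/3) = 15.47 — high.
Trying y = 1.86 m: A R^(2/3) = 6.812 — low.
Trying y = 2.08 m: A R^(2/3) = 9.177 — matches.

y_n = 2.08 m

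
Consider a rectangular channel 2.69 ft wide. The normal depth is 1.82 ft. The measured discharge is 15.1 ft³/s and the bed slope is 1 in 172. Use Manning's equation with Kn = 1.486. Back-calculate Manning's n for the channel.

n = 0.031

Flow area A = b·y = 2.69 × 1.82 = 4.896 ft². Wetted perimeter P = b + 2y = 2.69 + 2×1.82 = 6.33 ft.
Hydraulic radius R = A/P = 4.896/6.33 = 0.7734 ft.
Rearranging Manning's equation: n = (1.486/Q) A R^(2/3) S^(1/2) = (1.486/15.1) × 4.896 × 0.7734^(2/3) × √0.005814 = 0.031.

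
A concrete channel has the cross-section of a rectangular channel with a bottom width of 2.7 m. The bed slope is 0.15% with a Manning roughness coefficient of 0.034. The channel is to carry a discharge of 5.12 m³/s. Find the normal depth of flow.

y_n = 1.94 m

Manning's equation rearranged: A R^(2/3) = nQ / (1·√S) = 0.034 × 5.12 / (√0.0015) = 4.495.
Trying y = 1.62 m: A R^(2/3) = 3.567 — low.
Trying y = 2.18 m: A R^(2/3) = 5.214 — high.
Trying y = 1.94 m: A R^(2/3) = 4.499 — matches.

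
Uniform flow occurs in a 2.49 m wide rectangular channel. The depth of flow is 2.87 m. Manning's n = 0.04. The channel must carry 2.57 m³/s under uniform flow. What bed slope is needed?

S = 0.00025

Flow area A = b·y = 2.49 × 2.87 = 7.146 m². Wetted perimeter P = b + 2y = 2.49 + 2×2.87 = 8.23 m.
Hydraulic radius R = A/P = 7.146/8.23 = 0.8683 m.
From Manning's equation, S = [nQ / (1 A R^(2/3))]² = [0.04 × 2.57 / (1 × 7.146 × 0.8683^(2/3))]² = 0.00025.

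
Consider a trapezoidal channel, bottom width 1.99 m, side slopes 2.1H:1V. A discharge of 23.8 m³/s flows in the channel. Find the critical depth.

At critical depth, Q² T / (g A³) = 1, i.e. A³/T = Q²/g = 23.8²/9.81 = 57.74.
Try y = 1.66 m: A³/T = 83.81 — too large.
Try y = 1.32 m: A³/T = 32.97 — too small.
Try y = 1.52 m: A³/T = 58.36 — close enough.

y_c = 1.52 m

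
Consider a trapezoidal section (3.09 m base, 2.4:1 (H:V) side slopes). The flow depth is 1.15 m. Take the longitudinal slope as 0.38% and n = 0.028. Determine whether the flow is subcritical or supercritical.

With bottom width b = 3.09 m and side slope z = 2.4: A = (b + zy)y = (3.09 + 2.4×1.15)×1.15 = 6.727 m²; P = b + 2y√(1+z²) = 3.09 + 2×1.15×2.6 = 9.07 m.
Hydraulic radius R = A/P = 6.727/9.07 = 0.7417 m.
V = (1/n) R^(2/3) √S = (1/0.028) × 0.7417^(2/3) × √0.0038 = 1.804 m/s. Hydraulic depth D_h = A/T = 6.727/8.61 = 0.7814 m.
Froude number Fr = V/√(g·D_h) = 1.804/√(9.81×0.7814) = 0.652, which is less than 1, so the flow is subcritical.

subcritical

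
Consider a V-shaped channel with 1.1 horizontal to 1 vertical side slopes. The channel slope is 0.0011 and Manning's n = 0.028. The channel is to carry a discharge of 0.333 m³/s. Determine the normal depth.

Manning's equation rearranged: A R^(2/3) = nQ / (1·√S) = 0.028 × 0.333 / (√0.0011) = 0.2811.
Try y = 0.587 m: A R^(2/3) = 0.1369 — low.
Try y = 0.92 m: A R^(2/3) = 0.4539 — high.
Try y = 0.769 m: A R^(2/3) = 0.2814 — close enough.

y_n = 0.769 m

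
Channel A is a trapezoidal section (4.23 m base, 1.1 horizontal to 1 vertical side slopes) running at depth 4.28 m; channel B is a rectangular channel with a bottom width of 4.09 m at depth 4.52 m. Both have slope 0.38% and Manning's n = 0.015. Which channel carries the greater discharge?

channel A

Channel A: With bottom width b = 4.23 m and side slope z = 1.1: A = (b + zy)y = (4.23 + 1.1×4.28)×4.28 = 38.25 m²; P = b + 2y√(1+z²) = 4.23 + 2×4.28×1.487 = 16.96 m. Hydraulic radius R = A/P = 38.25/16.96 = 2.256 m. Q_A = (1/0.015)·38.25·2.256^(2/3)·√0.0038 = 270.4 m³/s.
Channel B: Flow area A = b·y = 4.09 × 4.52 = 18.49 m². Wetted perimeter P = b + 2y = 4.09 + 2×4.52 = 13.13 m. Hydraulic radius R = A/P = 18.49/13.13 = 1.408 m. Q_B = (1/0.015)·18.49·1.408^(2/3)·√0.0038 = 95.44 m³/s.
Q_A = 270.4 m³/s vs Q_B = 95.44 m³/s, so channel A carries more.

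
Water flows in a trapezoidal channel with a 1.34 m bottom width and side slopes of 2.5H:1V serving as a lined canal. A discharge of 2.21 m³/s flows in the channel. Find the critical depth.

y_c = 0.483 m

At critical depth, Q² T / (g A³) = 1, i.e. A³/T = Q²/g = 2.21²/9.81 = 0.4979.
At y = 0.599 m: A³/T = 1.133 — high.
At y = 0.483 m: A³/T = 0.4961 — matches.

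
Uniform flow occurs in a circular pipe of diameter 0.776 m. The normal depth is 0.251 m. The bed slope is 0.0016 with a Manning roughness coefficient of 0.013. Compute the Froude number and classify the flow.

subcritical

For a circular section of diameter D = 0.776 m at depth y = 0.251 m, the central angle is θ = 2 arccos(1 − 2y/D) = 2.42 rad. Then A = (D²/8)(θ − sin θ) = 0.1324 m² and P = Dθ/2 = 0.9389 m.
Hydraulic radius R = A/P = 0.1324/0.9389 = 0.141 m.
V = (1/n) R^(2/3) √S = (1/0.013) × 0.141^(2/3) × √0.0016 = 0.8337 m/s. Hydraulic depth D_h = A/T = 0.1324/0.726 = 0.1824 m.
Froude number Fr = V/√(g·D_h) = 0.8337/√(9.81×0.1824) = 0.623, which is less than 1, so the flow is subcritical.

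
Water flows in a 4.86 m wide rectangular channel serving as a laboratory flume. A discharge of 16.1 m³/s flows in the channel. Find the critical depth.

y_c = 1.04 m

For a rectangular channel, critical depth y_c = (q²/g)^(1/3) where q = Q/b = 16.1/4.86 = 3.313 m²/s.
So y_c = (3.313²/9.81)^(1/3) = 1.04 m.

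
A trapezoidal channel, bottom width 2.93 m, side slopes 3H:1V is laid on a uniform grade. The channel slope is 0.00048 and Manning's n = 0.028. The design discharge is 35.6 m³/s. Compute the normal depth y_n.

Manning's equation rearranged: A R^(2/3) = nQ / (1·√S) = 0.028 × 35.6 / (√0.00048) = 45.5.
Trying y = 2.17 m: A R^(2/3) = 23.52 — too small.
Trying y = 3.54 m: A R^(2/3) = 73.44 — too large.
Trying y = 2.89 m: A R^(2/3) = 45.49 — ≈ 45.5.

y_n = 2.89 m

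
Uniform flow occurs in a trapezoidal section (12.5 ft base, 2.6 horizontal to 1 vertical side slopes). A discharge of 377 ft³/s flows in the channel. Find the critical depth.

y_c = 2.54 ft

At critical depth, Q² T / (g A³) = 1, i.e. A³/T = Q²/g = 377²/32.2 = 4414.
At y = 1.99 ft: A³/T = 1904 — low.
At y = 3.11 ft: A³/T = 9152 — high.
At y = 2.54 ft: A³/T = 4444 — close enough.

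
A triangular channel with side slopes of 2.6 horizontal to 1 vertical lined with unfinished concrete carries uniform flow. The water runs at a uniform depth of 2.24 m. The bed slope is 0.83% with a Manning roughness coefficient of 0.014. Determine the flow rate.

Q = 87.4 m³/s

For a triangular section with side slope z = 2.6: A = zy² = 2.6×2.24² = 13.05 m²; P = 2y√(1+z²) = 2×2.24×2.786 = 12.48 m.
Hydraulic radius R = A/P = 13.05/12.48 = 1.045 m.
Manning's equation: Q = (1/n) A R^(2/3) S^(1/2) = (1/0.014) × 13.05 × 1.045^(2/3) × 0.0083^(1/2) = 87.4 m³/s.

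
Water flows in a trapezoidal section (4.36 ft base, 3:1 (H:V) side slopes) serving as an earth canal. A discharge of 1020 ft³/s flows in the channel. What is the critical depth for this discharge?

y_c = 5.23 ft

At critical depth, Q² T / (g A³) = 1, i.e. A³/T = Q²/g = 1020²/32.2 = 32310.
Try y = 6.5 ft: A³/T = 86030 — over.
Try y = 5.23 ft: A³/T = 32260 — ≈ 32310.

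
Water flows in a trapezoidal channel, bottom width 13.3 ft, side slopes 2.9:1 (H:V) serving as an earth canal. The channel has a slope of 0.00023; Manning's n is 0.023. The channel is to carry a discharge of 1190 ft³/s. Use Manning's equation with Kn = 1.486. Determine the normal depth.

y_n = 9.56 ft

Manning's equation rearranged: A R^(2/3) = nQ / (1.486·√S) = 0.023 × 1190 / (1.486 × √0.00023) = 1214.
Trying y = 10.8 ft: A R^(2/3) = 1601 — over.
Trying y = 7.63 ft: A R^(2/3) = 736.4 — short.
Trying y = 9.56 ft: A R^(2/3) = 1215 — matches.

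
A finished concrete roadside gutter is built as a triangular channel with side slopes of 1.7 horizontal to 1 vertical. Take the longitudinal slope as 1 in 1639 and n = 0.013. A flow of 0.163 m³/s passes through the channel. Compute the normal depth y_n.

y_n = 0.403 m

Manning's equation rearranged: A R^(2/3) = nQ / (1·√S) = 0.013 × 0.163 / (√0.0006101) = 0.08579.
Trying y = 0.274 m: A R^(2/3) = 0.03072 — low.
Trying y = 0.441 m: A R^(2/3) = 0.1093 — high.
Trying y = 0.403 m: A R^(2/3) = 0.08595 — ≈ 0.08579.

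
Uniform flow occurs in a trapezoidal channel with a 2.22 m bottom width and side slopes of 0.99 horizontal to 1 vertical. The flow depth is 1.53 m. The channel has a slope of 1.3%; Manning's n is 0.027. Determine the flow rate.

With bottom width b = 2.22 m and side slope z = 0.99: A = (b + zy)y = (2.22 + 0.99×1.53)×1.53 = 5.714 m²; P = b + 2y√(1+z²) = 2.22 + 2×1.53×1.407 = 6.526 m.
Hydraulic radius R = A/P = 5.714/6.526 = 0.8756 m.
Manning's equation: Q = (1/n) A R^(2/3) S^(1/2) = (1/0.027) × 5.714 × 0.8756^(2/3) × 0.013^(1/2) = 22.1 m³/s.

Q = 22.1 m³/s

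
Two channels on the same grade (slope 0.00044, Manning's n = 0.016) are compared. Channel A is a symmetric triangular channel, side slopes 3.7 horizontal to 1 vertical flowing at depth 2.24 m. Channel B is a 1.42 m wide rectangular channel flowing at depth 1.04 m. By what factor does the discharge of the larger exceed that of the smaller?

23.5

Channel A: For a triangular section with side slope z = 3.7: A = zy² = 3.7×2.24² = 18.57 m²; P = 2y√(1+z²) = 2×2.24×3.833 = 17.17 m. Hydraulic radius R = A/P = 18.57/17.17 = 1.081 m. Q_A = (1/0.016)·18.57·1.081^(2/3)·√0.00044 = 25.64 m³/s.
Channel B: Flow area A = b·y = 1.42 × 1.04 = 1.477 m². Wetted perimeter P = b + 2y = 1.42 + 2×1.04 = 3.5 m. Hydraulic radius R = A/P = 1.477/3.5 = 0.4219 m. Q_B = (1/0.016)·1.477·0.4219^(2/3)·√0.00044 = 1.089 m³/s.
The larger discharge is 25.64 m³/s and the smaller is 1.089 m³/s; the ratio is 23.5.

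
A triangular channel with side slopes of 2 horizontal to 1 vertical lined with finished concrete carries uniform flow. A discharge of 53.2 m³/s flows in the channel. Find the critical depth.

At critical depth, Q² T / (g A³) = 1, i.e. A³/T = Q²/g = 53.2²/9.81 = 288.5.
Try y = 1.92 m: A³/T = 52.18 — low.
Try y = 3.21 m: A³/T = 681.6 — high.
Try y = 2.7 m: A³/T = 287 — matches.

y_c = 2.7 m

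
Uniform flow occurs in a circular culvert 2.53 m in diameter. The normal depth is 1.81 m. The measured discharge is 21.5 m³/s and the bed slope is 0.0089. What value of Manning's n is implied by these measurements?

n = 0.014

For a circular section of diameter D = 2.53 m at depth y = 1.81 m, the central angle is θ = 2 arccos(1 − 2y/D) = 4.032 rad. Then A = (D²/8)(θ − sin θ) = 3.849 m² and P = Dθ/2 = 5.101 m.
Hydraulic radius R = A/P = 3.849/5.101 = 0.7545 m.
Rearranging Manning's equation: n = (1/Q) A R^(2/3) S^(1/2) = (1/21.5) × 3.849 × 0.7545^(2/3) × √0.0089 = 0.014.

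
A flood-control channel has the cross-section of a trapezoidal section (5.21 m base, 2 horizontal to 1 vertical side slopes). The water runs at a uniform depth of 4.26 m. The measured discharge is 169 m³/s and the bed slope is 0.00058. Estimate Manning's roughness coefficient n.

With bottom width b = 5.21 m and side slope z = 2: A = (b + zy)y = (5.21 + 2×4.26)×4.26 = 58.49 m²; P = b + 2y√(1+z²) = 5.21 + 2×4.26×2.236 = 24.26 m.
Hydraulic radius R = A/P = 58.49/24.26 = 2.411 m.
Rearranging Manning's equation: n = (1/Q) A R^(2/3) S^(1/2) = (1/169) × 58.49 × 2.411^(2/3) × √0.00058 = 0.015.

n = 0.015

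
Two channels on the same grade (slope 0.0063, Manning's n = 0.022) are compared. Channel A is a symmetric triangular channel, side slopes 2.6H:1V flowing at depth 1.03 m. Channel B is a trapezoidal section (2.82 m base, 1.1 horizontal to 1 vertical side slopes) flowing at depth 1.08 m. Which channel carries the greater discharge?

channel B

Channel A: For a triangular section with side slope z = 2.6: A = zy² = 2.6×1.03² = 2.758 m²; P = 2y√(1+z²) = 2×1.03×2.786 = 5.738 m. Hydraulic radius R = A/P = 2.758/5.738 = 0.4807 m. Q_A = (1/0.022)·2.758·0.4807^(2/3)·√0.0063 = 6.107 m³/s.
Channel B: With bottom width b = 2.82 m and side slope z = 1.1: A = (b + zy)y = (2.82 + 1.1×1.08)×1.08 = 4.329 m²; P = b + 2y√(1+z²) = 2.82 + 2×1.08×1.487 = 6.031 m. Hydraulic radius R = A/P = 4.329/6.031 = 0.7177 m. Q_B = (1/0.022)·4.329·0.7177^(2/3)·√0.0063 = 12.52 m³/s.
Q_A = 6.107 m³/s vs Q_B = 12.52 m³/s, so channel B carries more.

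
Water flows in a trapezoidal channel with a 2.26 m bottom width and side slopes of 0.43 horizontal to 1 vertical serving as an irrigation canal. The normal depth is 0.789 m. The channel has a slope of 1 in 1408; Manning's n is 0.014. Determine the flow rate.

With bottom width b = 2.26 m and side slope z = 0.43: A = (b + zy)y = (2.26 + 0.43×0.789)×0.789 = 2.051 m²; P = b + 2y√(1+z²) = 2.26 + 2×0.789×1.089 = 3.978 m.
Hydraulic radius R = A/P = 2.051/3.978 = 0.5156 m.
Manning's equation: Q = (1/n) A R^(2/3) S^(1/2) = (1/0.014) × 2.051 × 0.5156^(2/3) × 0.0007102^(1/2) = 2.51 m³/s.

Q = 2.51 m³/s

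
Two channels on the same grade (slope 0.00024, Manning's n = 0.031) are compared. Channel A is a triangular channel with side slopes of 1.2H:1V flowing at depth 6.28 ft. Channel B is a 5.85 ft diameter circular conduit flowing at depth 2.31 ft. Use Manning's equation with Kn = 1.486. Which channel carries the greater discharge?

channel A

Channel A: For a triangular section with side slope z = 1.2: A = zy² = 1.2×6.28² = 47.33 ft²; P = 2y√(1+z²) = 2×6.28×1.562 = 19.62 ft. Hydraulic radius R = A/P = 47.33/19.62 = 2.412 ft. Q_A = (1.486/0.031)·47.33·2.412^(2/3)·√0.00024 = 63.21 ft³/s.
Channel B: For a circular section of diameter D = 5.85 ft at depth y = 2.31 ft, the central angle is θ = 2 arccos(1 − 2y/D) = 2.718 rad. Then A = (D²/8)(θ − sin θ) = 9.868 ft² and P = Dθ/2 = 7.95 ft. Hydraulic radius R = A/P = 9.868/7.95 = 1.241 ft. Q_B = (1.486/0.031)·9.868·1.241^(2/3)·√0.00024 = 8.464 ft³/s.
Q_A = 63.21 ft³/s vs Q_B = 8.464 ft³/s, so channel A carries more.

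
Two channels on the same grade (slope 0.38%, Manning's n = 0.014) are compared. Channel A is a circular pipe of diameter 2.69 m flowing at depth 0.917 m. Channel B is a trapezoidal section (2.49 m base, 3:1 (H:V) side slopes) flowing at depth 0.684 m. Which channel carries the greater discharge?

Channel A: For a circular section of diameter D = 2.69 m at depth y = 0.917 m, the central angle is θ = 2 arccos(1 − 2y/D) = 2.494 rad. Then A = (D²/8)(θ − sin θ) = 1.71 m² and P = Dθ/2 = 3.354 m. Hydraulic radius R = A/P = 1.71/3.354 = 0.5098 m. Q_A = (1/0.014)·1.71·0.5098^(2/3)·√0.0038 = 4.805 m³/s.
Channel B: With bottom width b = 2.49 m and side slope z = 3: A = (b + zy)y = (2.49 + 3×0.684)×0.684 = 3.107 m²; P = b + 2y√(1+z²) = 2.49 + 2×0.684×3.162 = 6.816 m. Hydraulic radius R = A/P = 3.107/6.816 = 0.4558 m. Q_B = (1/0.014)·3.107·0.4558^(2/3)·√0.0038 = 8.102 m³/s.
Q_A = 4.805 m³/s vs Q_B = 8.102 m³/s, so channel B carries more.

channel B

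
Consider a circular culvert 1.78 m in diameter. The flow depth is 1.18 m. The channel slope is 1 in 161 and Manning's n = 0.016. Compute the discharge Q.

For a circular section of diameter D = 1.78 m at depth y = 1.18 m, the central angle is θ = 2 arccos(1 − 2y/D) = 3.805 rad. Then A = (D²/8)(θ − sin θ) = 1.751 m² and P = Dθ/2 = 3.387 m.
Hydraulic radius R = A/P = 1.751/3.387 = 0.517 m.
Manning's equation: Q = (1/n) A R^(2/3) S^(1/2) = (1/0.016) × 1.751 × 0.517^(2/3) × 0.006211^(1/2) = 5.56 m³/s.

Q = 5.56 m³/s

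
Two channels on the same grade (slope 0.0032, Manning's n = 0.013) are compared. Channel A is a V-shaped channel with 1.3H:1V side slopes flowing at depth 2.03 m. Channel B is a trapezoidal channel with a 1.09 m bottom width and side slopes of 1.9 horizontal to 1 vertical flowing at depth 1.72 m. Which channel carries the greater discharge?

channel B

Channel A: For a triangular section with side slope z = 1.3: A = zy² = 1.3×2.03² = 5.357 m²; P = 2y√(1+z²) = 2×2.03×1.64 = 6.659 m. Hydraulic radius R = A/P = 5.357/6.659 = 0.8045 m. Q_A = (1/0.013)·5.357·0.8045^(2/3)·√0.0032 = 20.16 m³/s.
Channel B: With bottom width b = 1.09 m and side slope z = 1.9: A = (b + zy)y = (1.09 + 1.9×1.72)×1.72 = 7.496 m²; P = b + 2y√(1+z²) = 1.09 + 2×1.72×2.147 = 8.476 m. Hydraulic radius R = A/P = 7.496/8.476 = 0.8844 m. Q_B = (1/0.013)·7.496·0.8844^(2/3)·√0.0032 = 30.05 m³/s.
Q_A = 20.16 m³/s vs Q_B = 30.05 m³/s, so channel B carries more.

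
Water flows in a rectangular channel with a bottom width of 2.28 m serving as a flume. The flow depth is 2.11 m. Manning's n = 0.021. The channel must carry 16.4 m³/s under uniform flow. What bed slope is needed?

S = 0.00766

Flow area A = b·y = 2.28 × 2.11 = 4.811 m². Wetted perimeter P = b + 2y = 2.28 + 2×2.11 = 6.5 m.
Hydraulic radius R = A/P = 4.811/6.5 = 0.7401 m.
From Manning's equation, S = [nQ / (1 A R^(2/3))]² = [0.021 × 16.4 / (1 × 4.811 × 0.7401^(2/3))]² = 0.00766.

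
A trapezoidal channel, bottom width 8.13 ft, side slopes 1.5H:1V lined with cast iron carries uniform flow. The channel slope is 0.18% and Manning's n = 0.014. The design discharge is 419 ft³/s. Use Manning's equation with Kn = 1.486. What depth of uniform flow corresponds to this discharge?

y_n = 3.77 ft

Manning's equation rearranged: A R^(2/3) = nQ / (1.486·√S) = 0.014 × 419 / (1.486 × √0.0018) = 93.04.
At y = 2.58 ft: A R^(2/3) = 45.4 — low.
At y = 4.18 ft: A R^(2/3) = 113.6 — high.
At y = 3.77 ft: A R^(2/3) = 92.96 — ≈ 93.04.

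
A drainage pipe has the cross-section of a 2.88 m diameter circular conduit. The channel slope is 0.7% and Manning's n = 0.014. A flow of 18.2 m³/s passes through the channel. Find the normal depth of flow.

Manning's equation rearranged: A R^(2/3) = nQ / (1·√S) = 0.014 × 18.2 / (√0.007) = 3.045.
Try y = 2.01 m: A R^(2/3) = 4.364 — too large.
Try y = 1.17 m: A R^(2/3) = 1.814 — too small.
Try y = 1.58 m: A R^(2/3) = 3.053 — close enough.

y_n = 1.58 m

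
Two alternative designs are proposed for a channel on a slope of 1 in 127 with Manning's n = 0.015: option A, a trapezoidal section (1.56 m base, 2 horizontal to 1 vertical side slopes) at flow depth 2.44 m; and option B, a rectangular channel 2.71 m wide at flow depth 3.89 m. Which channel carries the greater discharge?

channel A

Channel A: With bottom width b = 1.56 m and side slope z = 2: A = (b + zy)y = (1.56 + 2×2.44)×2.44 = 15.71 m²; P = b + 2y√(1+z²) = 1.56 + 2×2.44×2.236 = 12.47 m. Hydraulic radius R = A/P = 15.71/12.47 = 1.26 m. Q_A = (1/0.015)·15.71·1.26^(2/3)·√0.007874 = 108.4 m³/s.
Channel B: Flow area A = b·y = 2.71 × 3.89 = 10.54 m². Wetted perimeter P = b + 2y = 2.71 + 2×3.89 = 10.49 m. Hydraulic radius R = A/P = 10.54/10.49 = 1.005 m. Q_B = (1/0.015)·10.54·1.005^(2/3)·√0.007874 = 62.57 m³/s.
Q_A = 108.4 m³/s vs Q_B = 62.57 m³/s, so channel A carries more.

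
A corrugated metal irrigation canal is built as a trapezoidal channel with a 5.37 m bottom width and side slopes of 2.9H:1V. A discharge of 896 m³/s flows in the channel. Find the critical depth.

y_c = 6.35 m

At critical depth, Q² T / (g A³) = 1, i.e. A³/T = Q²/g = 896²/9.81 = 81840.
At y = 4.9 m: A³/T = 26140 — too small.
At y = 7.38 m: A³/T = 160100 — too large.
At y = 6.35 m: A³/T = 81640 — ≈ 81840.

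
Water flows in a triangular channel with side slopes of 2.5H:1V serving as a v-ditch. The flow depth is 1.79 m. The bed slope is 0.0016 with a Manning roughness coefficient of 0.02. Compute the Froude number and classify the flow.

subcritical

For a triangular section with side slope z = 2.5: A = zy² = 2.5×1.79² = 8.01 m²; P = 2y√(1+z²) = 2×1.79×2.693 = 9.639 m.
Hydraulic radius R = A/P = 8.01/9.639 = 0.831 m.
V = (1/n) R^(2/3) √S = (1/0.02) × 0.831^(2/3) × √0.0016 = 1.768 m/s. Hydraulic depth D_h = A/T = 8.01/8.95 = 0.895 m.
Froude number Fr = V/√(g·D_h) = 1.768/√(9.81×0.895) = 0.597, which is less than 1, so the flow is subcritical.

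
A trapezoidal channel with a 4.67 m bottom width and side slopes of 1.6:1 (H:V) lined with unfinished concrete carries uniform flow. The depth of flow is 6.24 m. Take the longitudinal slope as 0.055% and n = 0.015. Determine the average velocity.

V = 3.42 m/s

With bottom width b = 4.67 m and side slope z = 1.6: A = (b + zy)y = (4.67 + 1.6×6.24)×6.24 = 91.44 m²; P = b + 2y√(1+z²) = 4.67 + 2×6.24×1.887 = 28.22 m.
Hydraulic radius R = A/P = 91.44/28.22 = 3.241 m.
From Manning's equation, V = (1/n) R^(2/3) S^(1/2) = (1/0.015) × 3.241^(2/3) × 0.00055^(1/2) = 3.42 m/s.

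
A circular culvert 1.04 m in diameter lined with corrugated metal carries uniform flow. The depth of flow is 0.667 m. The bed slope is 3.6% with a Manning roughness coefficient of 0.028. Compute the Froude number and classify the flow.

For a circular section of diameter D = 1.04 m at depth y = 0.667 m, the central angle is θ = 2 arccos(1 − 2y/D) = 3.715 rad. Then A = (D²/8)(θ − sin θ) = 0.5756 m² and P = Dθ/2 = 1.932 m.
Hydraulic radius R = A/P = 0.5756/1.932 = 0.298 m.
V = (1/n) R^(2/3) √S = (1/0.028) × 0.298^(2/3) × √0.036 = 3.023 m/s. Hydraulic depth D_h = A/T = 0.5756/0.9976 = 0.577 m.
Froude number Fr = V/√(g·D_h) = 3.023/√(9.81×0.577) = 1.27, which is greater than 1, so the flow is supercritical.

supercritical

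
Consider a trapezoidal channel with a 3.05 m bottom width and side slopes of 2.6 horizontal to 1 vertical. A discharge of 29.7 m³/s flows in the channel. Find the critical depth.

y_c = 1.44 m

At critical depth, Q² T / (g A³) = 1, i.e. A³/T = Q²/g = 29.7²/9.81 = 89.92.
At y = 1.16 m: A³/T = 38.36 — short.
At y = 1.61 m: A³/T = 138.4 — over.
At y = 1.44 m: A³/T = 88.86 — close enough.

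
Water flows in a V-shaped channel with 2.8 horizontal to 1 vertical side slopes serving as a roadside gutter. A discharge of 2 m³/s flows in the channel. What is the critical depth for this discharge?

y_c = 0.636 m

At critical depth, Q² T / (g A³) = 1, i.e. A³/T = Q²/g = 2²/9.81 = 0.4077.
Try y = 0.463 m: A³/T = 0.0834 — too small.
Try y = 0.636 m: A³/T = 0.4079 — matches.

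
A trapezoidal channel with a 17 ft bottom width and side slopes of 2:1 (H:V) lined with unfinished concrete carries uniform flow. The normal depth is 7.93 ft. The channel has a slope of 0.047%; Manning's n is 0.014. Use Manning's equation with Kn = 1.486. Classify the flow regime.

With bottom width b = 17 ft and side slope z = 2: A = (b + zy)y = (17 + 2×7.93)×7.93 = 260.6 ft²; P = b + 2y√(1+z²) = 17 + 2×7.93×2.236 = 52.46 ft.
Hydraulic radius R = A/P = 260.6/52.46 = 4.967 ft.
V = (1.486/n) R^(2/3) √S = (1.486/0.014) × 4.967^(2/3) × √0.00047 = 6.699 ft/s. Hydraulic depth D_h = A/T = 260.6/48.72 = 5.349 ft.
Froude number Fr = V/√(g·D_h) = 6.699/√(32.2×5.349) = 0.51, which is less than 1, so the flow is subcritical.

subcritical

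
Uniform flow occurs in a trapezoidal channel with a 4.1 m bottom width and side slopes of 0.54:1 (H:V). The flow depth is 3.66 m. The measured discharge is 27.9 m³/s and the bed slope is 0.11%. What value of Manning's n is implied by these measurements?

n = 0.039

With bottom width b = 4.1 m and side slope z = 0.54: A = (b + zy)y = (4.1 + 0.54×3.66)×3.66 = 22.24 m²; P = b + 2y√(1+z²) = 4.1 + 2×3.66×1.136 = 12.42 m.
Hydraulic radius R = A/P = 22.24/12.42 = 1.791 m.
Rearranging Manning's equation: n = (1/Q) A R^(2/3) S^(1/2) = (1/27.9) × 22.24 × 1.791^(2/3) × √0.0011 = 0.039.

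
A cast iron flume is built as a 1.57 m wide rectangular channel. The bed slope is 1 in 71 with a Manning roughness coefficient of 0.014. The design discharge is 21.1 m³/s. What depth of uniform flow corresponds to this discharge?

Manning's equation rearranged: A R^(2/3) = nQ / (1·√S) = 0.014 × 21.1 / (√0.01408) = 2.489.
At y = 1.7 m: A R^(2/3) = 1.763 — low.
At y = 2.53 m: A R^(2/3) = 2.823 — high.
At y = 2.27 m: A R^(2/3) = 2.488 — close enough.

y_n = 2.27 m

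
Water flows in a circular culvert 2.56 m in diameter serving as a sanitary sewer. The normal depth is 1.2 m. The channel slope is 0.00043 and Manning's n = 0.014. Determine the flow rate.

Q = 2.53 m³/s

For a circular section of diameter D = 2.56 m at depth y = 1.2 m, the central angle is θ = 2 arccos(1 − 2y/D) = 3.017 rad. Then A = (D²/8)(θ − sin θ) = 2.369 m² and P = Dθ/2 = 3.861 m.
Hydraulic radius R = A/P = 2.369/3.861 = 0.6135 m.
Manning's equation: Q = (1/n) A R^(2/3) S^(1/2) = (1/0.014) × 2.369 × 0.6135^(2/3) × 0.00043^(1/2) = 2.53 m³/s.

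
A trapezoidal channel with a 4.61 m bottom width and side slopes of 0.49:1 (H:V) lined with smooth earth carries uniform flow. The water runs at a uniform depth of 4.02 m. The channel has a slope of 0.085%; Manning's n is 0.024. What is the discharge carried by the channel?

With bottom width b = 4.61 m and side slope z = 0.49: A = (b + zy)y = (4.61 + 0.49×4.02)×4.02 = 26.45 m²; P = b + 2y√(1+z²) = 4.61 + 2×4.02×1.114 = 13.56 m.
Hydraulic radius R = A/P = 26.45/13.56 = 1.95 m.
Manning's equation: Q = (1/n) A R^(2/3) S^(1/2) = (1/0.024) × 26.45 × 1.95^(2/3) × 0.00085^(1/2) = 50.2 m³/s.

Q = 50.2 m³/s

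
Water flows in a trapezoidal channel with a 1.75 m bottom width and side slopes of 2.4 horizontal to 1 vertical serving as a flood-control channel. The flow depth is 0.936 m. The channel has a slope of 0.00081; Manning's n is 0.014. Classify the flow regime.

subcritical

With bottom width b = 1.75 m and side slope z = 2.4: A = (b + zy)y = (1.75 + 2.4×0.936)×0.936 = 3.741 m²; P = b + 2y√(1+z²) = 1.75 + 2×0.936×2.6 = 6.617 m.
Hydraulic radius R = A/P = 3.741/6.617 = 0.5653 m.
V = (1/n) R^(2/3) √S = (1/0.014) × 0.5653^(2/3) × √0.00081 = 1.39 m/s. Hydraulic depth D_h = A/T = 3.741/6.243 = 0.5992 m.
Froude number Fr = V/√(g·D_h) = 1.39/√(9.81×0.5992) = 0.573, which is less than 1, so the flow is subcritical.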